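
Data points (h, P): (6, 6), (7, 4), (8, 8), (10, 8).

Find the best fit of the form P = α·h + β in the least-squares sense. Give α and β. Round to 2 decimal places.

Normal-equation sums: Σh·h = 249, Σh = 31, Σ1 = 4.
And Σh·P = 208, ΣP = 26.
So MᵀM·[α, β]ᵀ = MᵀP: [[249, 31]; [31, 4]]·[α, β]ᵀ = [208, 26]ᵀ.
Determinant 249·4 − 31² = 35.
α = (208·4 − 31·26)/35 = 26/35; β = (249·26 − 31·208)/35 = 26/35.

α = 0.74, β = 0.74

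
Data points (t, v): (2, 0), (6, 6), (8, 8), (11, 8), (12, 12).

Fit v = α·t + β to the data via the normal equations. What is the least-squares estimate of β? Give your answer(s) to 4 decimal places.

β = -1.2407

AᵀA·[α, β]ᵀ = Aᵀv reads: 369·α + 39·β = 332;  39·α + 5·β = 34.
(Σt·t = 369, Σt = 39, Σ1 = 5, Σt·v = 332, Σv = 34.)
det = 369·5 − 39² = 324.
α = (332·5 − 39·34)/324 = 167/162; β = (369·34 − 39·332)/324 = -67/54.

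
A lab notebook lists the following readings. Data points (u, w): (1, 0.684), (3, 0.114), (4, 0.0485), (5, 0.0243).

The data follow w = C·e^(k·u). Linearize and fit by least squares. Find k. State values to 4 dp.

Let Y = ln w. Fitting Y = k·u + ln C by least squares:
AᵀA = [[51.0000, 13.0000]; [13.0000, 4]], rhs = [-37.5856, -9.2948]ᵀ  (here Σu = 13.0000, Σ(u)² = 51.0000, Σln w = -9.2948, Σu·ln w = -37.5856).
Δ = 51.0000·4 − (13.0000)² = 35.0000; k = (-37.5856·4 − 13.0000·-9.2948)/35.0000 = -0.84314, ln C = (51.0000·-9.2948 − 13.0000·-37.5856)/35.0000 = 0.41649.

k = -0.8431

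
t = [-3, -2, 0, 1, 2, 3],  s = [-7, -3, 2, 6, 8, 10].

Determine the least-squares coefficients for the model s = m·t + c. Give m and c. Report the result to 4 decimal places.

AᵀA·[m, c]ᵀ = Aᵀs reads: 27·m + 1·c = 79;  1·m + 6·c = 16.
Determinant 27·6 − 1² = 161.
m = (79·6 − 1·16)/161 = 458/161; c = (27·16 − 1·79)/161 = 353/161.

m = 2.8447, c = 2.1925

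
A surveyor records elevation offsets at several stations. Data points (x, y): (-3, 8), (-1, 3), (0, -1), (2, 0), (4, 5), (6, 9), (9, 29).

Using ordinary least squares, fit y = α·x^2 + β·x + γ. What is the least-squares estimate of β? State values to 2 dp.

MᵀM·[α, β, γ]ᵀ = Mᵀy reads: 8211·α + 989·β + 147·γ = 2828;  989·α + 147·β + 17·γ = 308;  147·α + 17·β + 7·γ = 53.
(Σx^2·x^2 = 8211, Σx^2·x = 989, Σx^2 = 147, Σx·x = 147, Σx = 17, Σ1 = 7, Σx^2·y = 2828, Σx·y = 308, Σy = 53.)
Solving the 3×3 system (Gaussian elimination) gives α = 118985/248948, β = -41305/35564, γ = 22098/62237.

β = -1.16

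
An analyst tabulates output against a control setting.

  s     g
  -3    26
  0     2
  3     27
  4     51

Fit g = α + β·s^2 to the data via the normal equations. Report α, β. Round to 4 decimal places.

α = 0.6705, β = 3.0388

Normal-equation sums: Σ1 = 4, Σs^2 = 34, Σs^2·s^2 = 418.
And Σg = 106, Σs^2·g = 1293.
Determinant 4·418 − 34² = 516.
α = (106·418 − 34·1293)/516 = 173/258; β = (4·1293 − 34·106)/516 = 392/129.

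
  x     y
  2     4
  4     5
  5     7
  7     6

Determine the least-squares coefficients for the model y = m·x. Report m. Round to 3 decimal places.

m = 1.117

Forming AᵀA = [[94]] and Aᵀy = [105]ᵀ gives AᵀA·[m]ᵀ = Aᵀy.
m = 105/94 = 1.11702.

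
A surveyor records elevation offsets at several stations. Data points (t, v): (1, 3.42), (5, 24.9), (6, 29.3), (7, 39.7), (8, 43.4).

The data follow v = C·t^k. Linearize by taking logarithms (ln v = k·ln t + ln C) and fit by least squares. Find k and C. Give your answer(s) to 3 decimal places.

Taking logs, ln v = k·ln t + ln C, so regress ln v on ln t.
XᵀX = [[13.9113, 7.4265]; [7.4265, 5]], rhs = [26.2300, 15.2739]ᵀ  (here Σln t = 7.4265, Σ(ln t)² = 13.9113, Σln v = 15.2739, Σln t·ln v = 26.2300).
Δ = 13.9113·5 − (7.4265)² = 14.4030; k = (26.2300·5 − 7.4265·15.2739)/14.4030 = 1.23012, ln C = (13.9113·15.2739 − 7.4265·26.2300)/14.4030 = 1.22767, so C = exp(1.22767) = 3.41327.

k = 1.230, C = 3.413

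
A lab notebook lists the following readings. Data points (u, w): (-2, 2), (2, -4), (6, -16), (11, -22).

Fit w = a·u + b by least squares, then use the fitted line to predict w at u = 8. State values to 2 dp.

Entries of MᵀM: Σu·u = 165, Σu = 17, Σ1 = 4.
Right-hand side: Σu·w = -350, Σw = -40.
MᵀM·[a, b]ᵀ = Mᵀw becomes [[165, 17]; [17, 4]]·[a, b]ᵀ = [-350, -40]ᵀ.
Eliminating b: 4·(row 1) − 17·(row 2) gives 371·a = 4·(-350) − 17·(-40) = -720, so a = -720/371.
Then b = ((-40) − 17·(-720/371))/4 = -650/371.
At u = 8: ŵ = (-720/371)·(8) + (-650/371)·(1) = -6410/371.

ŵ = -17.28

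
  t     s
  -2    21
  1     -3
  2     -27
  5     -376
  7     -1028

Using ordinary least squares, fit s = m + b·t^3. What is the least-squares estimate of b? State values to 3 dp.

Forming MᵀM = [[5, 469]; [469, 133403]] and Mᵀs = [-1413, -399991]ᵀ gives MᵀM·[m, b]ᵀ = Mᵀs.
Δ = 5·133403 − 469² = 447054.
m = ((-1413)·133403 − 469·(-399991))/447054 = -451330/223527; b = (5·(-399991) − 469·(-1413))/447054 = -668629/223527.

b = -2.991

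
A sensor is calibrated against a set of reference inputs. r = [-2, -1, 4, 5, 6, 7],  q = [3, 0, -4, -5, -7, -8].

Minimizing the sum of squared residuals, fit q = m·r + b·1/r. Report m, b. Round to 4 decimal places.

Forming AᵀA = [[131, 6]; [6, 247081/176400]] and Aᵀq = [-145, -122/21]ᵀ gives AᵀA·[m, b]ᵀ = Aᵀq.
Determinant 131·(247081/176400) − 6² = 26017211/176400.
m = ((-145)·(247081/176400) − 6·(-122/21))/(26017211/176400) = -2697995/2365201; b = (131·(-122/21) − 6·(-145))/(26017211/176400) = 1747200/2365201.

m = -1.1407, b = 0.7387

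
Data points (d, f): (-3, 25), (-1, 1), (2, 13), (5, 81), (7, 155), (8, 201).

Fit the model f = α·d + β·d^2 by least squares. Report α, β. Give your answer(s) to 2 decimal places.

Entries of MᵀM: Σd·d = 152, Σd·d^2 = 960, Σd^2·d^2 = 7220.
Right-hand side: Σd·f = 3048, Σd^2·f = 22762.
So MᵀM·[α, β]ᵀ = Mᵀf: [[152, 960]; [960, 7220]]·[α, β]ᵀ = [3048, 22762]ᵀ.
Determinant 152·7220 − 960² = 175840.
α = (3048·7220 − 960·22762)/175840 = 969/1099; β = (152·22762 − 960·3048)/175840 = 33359/10990.

α = 0.88, β = 3.04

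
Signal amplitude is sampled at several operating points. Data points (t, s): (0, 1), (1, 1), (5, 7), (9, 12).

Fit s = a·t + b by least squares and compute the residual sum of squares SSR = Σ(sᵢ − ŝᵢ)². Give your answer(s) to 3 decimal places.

SSR = 0.857

The normal system AᵀA·[a, b]ᵀ = Aᵀs is [[107, 15]; [15, 4]]·[a, b]ᵀ = [144, 21]ᵀ.
Determinant 107·4 − 15² = 203.
a = (144·4 − 15·21)/203 = 9/7; b = (107·21 − 15·144)/203 = 3/7.
Residuals: 4/7, -5/7, 1/7, 0; SSR = 6/7.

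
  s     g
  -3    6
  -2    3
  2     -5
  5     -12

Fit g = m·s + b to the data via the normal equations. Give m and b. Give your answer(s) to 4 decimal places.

From the data, Σs·s = 42, Σs = 2, Σ1 = 4.
Moment sums: Σs·g = -94, Σg = -8.
So AᵀA·[m, b]ᵀ = Aᵀg: [[42, 2]; [2, 4]]·[m, b]ᵀ = [-94, -8]ᵀ.
Δ = 42·4 − 2² = 164.
m = ((-94)·4 − 2·(-8))/164 = -90/41; b = (42·(-8) − 2·(-94))/164 = -37/41.

m = -2.1951, b = -0.9024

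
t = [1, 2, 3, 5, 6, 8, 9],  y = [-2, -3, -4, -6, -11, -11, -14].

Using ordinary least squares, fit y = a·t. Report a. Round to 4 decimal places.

a = -1.5000

Normal-equation sums: Σt·t = 220.
And Σt·y = -330.
So MᵀM·[a]ᵀ = Mᵀy: [[220]]·[a]ᵀ = [-330]ᵀ.
a = (-330)/220 = -1.5.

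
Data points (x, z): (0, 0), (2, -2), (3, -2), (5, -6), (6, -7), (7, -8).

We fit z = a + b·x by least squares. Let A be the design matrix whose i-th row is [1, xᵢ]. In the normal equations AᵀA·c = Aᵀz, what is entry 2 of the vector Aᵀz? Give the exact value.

Entry 2 ↔ basis x, so (Aᵀz)_{2} = Σᵢ (x)·zᵢ = (0)·(0) + (2)·(-2) + (3)·(-2) + (5)·(-6) + (6)·(-7) + (7)·(-8) = -138.

-138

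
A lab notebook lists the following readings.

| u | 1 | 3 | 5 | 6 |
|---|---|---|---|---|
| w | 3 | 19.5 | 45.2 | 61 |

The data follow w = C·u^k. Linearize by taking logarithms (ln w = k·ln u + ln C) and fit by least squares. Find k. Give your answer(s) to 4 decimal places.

Taking logs, ln w = k·ln u + ln C, so regress ln w on ln u.
Σln u = 4.4998, Σ(ln u)² = 7.0076, Σln w = 11.9910, Σln u·ln w = 16.7628.
Equations: 7.0076·k + 4.4998·ln C = 16.7628;  4.4998·k + 4·ln C = 11.9910.
Slope k = (n·Σln u·ln w − Σln u·Σln w)/(n·Σ(ln u)² − (Σln u)²) = (4·16.7628 − 4.4998·11.9910)/7.7823 = 1.68252; ln C = (Σln w − k·Σln u)/n = 1.10500.

k = 1.6825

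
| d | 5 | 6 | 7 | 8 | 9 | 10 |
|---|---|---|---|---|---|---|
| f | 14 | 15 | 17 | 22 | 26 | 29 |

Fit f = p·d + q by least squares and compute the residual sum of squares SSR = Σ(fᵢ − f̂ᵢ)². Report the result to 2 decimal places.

SSR = 7.09

The normal system XᵀX·[p, q]ᵀ = Xᵀf is [[355, 45]; [45, 6]]·[p, q]ᵀ = [979, 123]ᵀ.
Δ = 355·6 − 45² = 105.
p = (979·6 − 45·123)/105 = 113/35; q = (355·123 − 45·979)/105 = -26/7.
Residuals: 11/7, -23/35, -66/35, -4/35, 23/35, 3/7; SSR = 248/35.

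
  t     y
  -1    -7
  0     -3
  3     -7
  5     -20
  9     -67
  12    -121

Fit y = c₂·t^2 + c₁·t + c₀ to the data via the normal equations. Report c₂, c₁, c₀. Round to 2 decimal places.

c₂ = -0.94, c₁ = 1.54, c₀ = -3.73

Normal-equation sums: Σt^2·t^2 = 28004, Σt^2·t = 2608, Σt^2 = 260, Σt·t = 260, Σt = 28, Σ1 = 6.
Moment sums: Σt^2·y = -23421, Σt·y = -2169, Σy = -225.
Solving the 3×3 system (Gaussian elimination) gives c₂ = -51871/54900, c₁ = 84353/54900, c₀ = -34109/9150.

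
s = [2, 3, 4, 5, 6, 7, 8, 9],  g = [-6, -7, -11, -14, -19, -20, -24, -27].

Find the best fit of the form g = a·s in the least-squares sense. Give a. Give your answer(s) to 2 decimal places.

Sums needed: Σs·s = 284.
For Xᵀg: Σs·g = -836.
So XᵀX·[a]ᵀ = Xᵀg: [[284]]·[a]ᵀ = [-836]ᵀ.
Hence a = -836 / 284 ≈ -2.94366.

a = -2.94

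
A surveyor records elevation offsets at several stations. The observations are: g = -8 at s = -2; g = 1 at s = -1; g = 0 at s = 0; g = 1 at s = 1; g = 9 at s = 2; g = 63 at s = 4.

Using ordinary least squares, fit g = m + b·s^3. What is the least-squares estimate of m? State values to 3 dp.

m = 0.572

Sums needed: Σ1 = 6, Σs^3 = 64, Σs^3·s^3 = 4226.
For Aᵀg: Σg = 66, Σs^3·g = 4168.
Normal equations: [[6, 64]; [64, 4226]]·[m, b]ᵀ = [66, 4168]ᵀ.
Eliminating b: 4226·(row 1) − 64·(row 2) gives 21260·m = 4226·66 − 64·4168 = 12164, so m = 3041/5315.
Then b = (4168 − 64·(3041/5315))/4226 = 5196/5315.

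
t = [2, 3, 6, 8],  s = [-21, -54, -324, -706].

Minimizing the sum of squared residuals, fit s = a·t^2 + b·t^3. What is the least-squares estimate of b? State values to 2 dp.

b = -1.01

Setting ∂/∂a … = 0 gives: 5489·a + 40819·b = -57418;  40819·a + 309593·b = -433082.
(Σt^2·t^2 = 5489, Σt^2·t^3 = 40819, Σt^3·t^3 = 309593, Σt^2·s = -57418, Σt^3·s = -433082.)
Δ = 5489·309593 − 40819² = 33165216.
a = ((-57418)·309593 − 40819·(-433082))/33165216 = -8186393/2763768; b = (5489·(-433082) − 40819·(-57418))/33165216 = -2786813/2763768.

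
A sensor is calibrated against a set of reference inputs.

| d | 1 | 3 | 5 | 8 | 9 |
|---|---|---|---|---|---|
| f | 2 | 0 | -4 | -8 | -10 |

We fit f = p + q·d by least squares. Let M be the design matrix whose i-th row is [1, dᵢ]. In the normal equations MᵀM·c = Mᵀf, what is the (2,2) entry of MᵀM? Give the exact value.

Row 2 ↔ basis d, column 2 ↔ basis d, so (MᵀM)_{2,2} = Σᵢ (d)·(d) = (1)·(1) + (3)·(3) + (5)·(5) + (8)·(8) + (9)·(9) = 180.

180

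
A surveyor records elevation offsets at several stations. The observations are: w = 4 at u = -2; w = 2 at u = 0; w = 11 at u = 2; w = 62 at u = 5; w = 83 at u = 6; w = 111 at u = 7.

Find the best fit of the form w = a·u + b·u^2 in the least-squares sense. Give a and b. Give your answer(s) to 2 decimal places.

The normal equations are: 118·a + 684·b = 1599;  684·a + 4354·b = 10037.
Δ = 118·4354 − 684² = 45916.
a = (1599·4354 − 684·10037)/45916 = 48369/22958; b = (118·10037 − 684·1599)/45916 = 45325/22958.

a = 2.11, b = 1.97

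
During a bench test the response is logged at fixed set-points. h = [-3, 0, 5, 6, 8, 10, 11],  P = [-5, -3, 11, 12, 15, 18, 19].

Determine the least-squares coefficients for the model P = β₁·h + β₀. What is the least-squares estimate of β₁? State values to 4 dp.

From the data, Σh·h = 355, Σh = 37, Σ1 = 7.
And Σh·P = 651, ΣP = 67.
MᵀM·[β₁, β₀]ᵀ = MᵀP becomes [[355, 37]; [37, 7]]·[β₁, β₀]ᵀ = [651, 67]ᵀ.
det = 355·7 − 37² = 1116.
β₁ = (651·7 − 37·67)/1116 = 1039/558; β₀ = (355·67 − 37·651)/1116 = -151/558.

β₁ = 1.8620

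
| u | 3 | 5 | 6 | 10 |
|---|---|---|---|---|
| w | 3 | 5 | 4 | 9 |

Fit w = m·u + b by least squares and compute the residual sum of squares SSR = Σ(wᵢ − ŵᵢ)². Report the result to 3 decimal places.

SSR = 2.135

From the data, Σu·u = 170, Σu = 24, Σ1 = 4.
For Aᵀw: Σu·w = 148, Σw = 21.
AᵀA·[m, b]ᵀ = Aᵀw becomes [[170, 24]; [24, 4]]·[m, b]ᵀ = [148, 21]ᵀ.
Eliminating b: 4·(row 1) − 24·(row 2) gives 104·m = 4·148 − 24·21 = 88, so m = 11/13.
Then b = (21 − 24·(11/13))/4 = 9/52.
Residuals: 15/52, 31/52, -5/4, 19/52; SSR = 111/52.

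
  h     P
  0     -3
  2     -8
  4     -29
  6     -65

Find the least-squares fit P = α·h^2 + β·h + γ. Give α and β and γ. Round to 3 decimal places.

MᵀM·[α, β, γ]ᵀ = MᵀP reads: 1568·α + 288·β + 56·γ = -2836;  288·α + 56·β + 12·γ = -522;  56·α + 12·β + 4·γ = -105.
(Σh^2·h^2 = 1568, Σh^2·h = 288, Σh^2 = 56, Σh·h = 56, Σh = 12, Σ1 = 4, Σh^2·P = -2836, Σh·P = -522, ΣP = -105.)
Row-reducing yields α = -31/16, β = 51/40, γ = -59/20.

α = -1.938, β = 1.275, γ = -2.950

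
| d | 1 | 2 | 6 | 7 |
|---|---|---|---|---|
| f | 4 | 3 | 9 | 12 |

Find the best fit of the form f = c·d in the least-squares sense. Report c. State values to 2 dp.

c = 1.64

Forming MᵀM = [[90]] and Mᵀf = [148]ᵀ gives MᵀM·[c]ᵀ = Mᵀf.
c = 148/90 = 1.64444.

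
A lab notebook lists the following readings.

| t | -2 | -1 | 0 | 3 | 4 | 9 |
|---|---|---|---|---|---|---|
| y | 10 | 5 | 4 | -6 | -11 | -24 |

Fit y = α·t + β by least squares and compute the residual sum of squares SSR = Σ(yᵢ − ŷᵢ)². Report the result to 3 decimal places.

AᵀA·[α, β]ᵀ = Aᵀy reads: 111·α + 13·β = -303;  13·α + 6·β = -22.
(Σt·t = 111, Σt = 13, Σ1 = 6, Σt·y = -303, Σy = -22.)
det = 111·6 − 13² = 497.
α = ((-303)·6 − 13·(-22))/497 = -1532/497; β = (111·(-22) − 13·(-303))/497 = 1497/497.
Residuals: 409/497, -544/497, 491/497, 117/497, -836/497, 363/497; SSR = 3116/497.

SSR = 6.270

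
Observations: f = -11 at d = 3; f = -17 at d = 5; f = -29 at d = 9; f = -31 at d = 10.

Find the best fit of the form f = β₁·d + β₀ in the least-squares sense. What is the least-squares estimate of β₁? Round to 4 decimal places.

β₁ = -2.9008

Setting ∂/∂β₁ … = 0 gives: 215·β₁ + 27·β₀ = -689;  27·β₁ + 4·β₀ = -88.
Eliminating β₀: 4·(row 1) − 27·(row 2) gives 131·β₁ = 4·(-689) − 27·(-88) = -380, so β₁ = -380/131.
Then β₀ = ((-88) − 27·(-380/131))/4 = -317/131.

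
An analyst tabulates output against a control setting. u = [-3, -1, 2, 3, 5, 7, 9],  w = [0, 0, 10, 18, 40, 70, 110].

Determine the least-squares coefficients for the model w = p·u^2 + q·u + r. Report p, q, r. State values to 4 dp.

p = 1.0295, q = 2.8568, r = 0.2713

MᵀM·[p, q, r]ᵀ = Mᵀw reads: 9766·p + 1204·q + 178·r = 13542;  1204·p + 178·q + 22·r = 1754;  178·p + 22·q + 7·r = 248.
(Σu^2·u^2 = 9766, Σu^2·u = 1204, Σu^2 = 178, Σu·u = 178, Σu = 22, Σ1 = 7, Σu^2·w = 13542, Σu·w = 1754, Σw = 248.)
Inverting the 3×3 Gram matrix, [p, q, r]ᵀ = [93029/90363, 258149/90363, 24512/90363]ᵀ.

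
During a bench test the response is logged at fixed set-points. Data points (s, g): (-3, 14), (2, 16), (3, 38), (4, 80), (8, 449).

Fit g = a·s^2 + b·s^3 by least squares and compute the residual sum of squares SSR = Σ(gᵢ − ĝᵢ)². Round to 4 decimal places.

SSR = 6.5291

From the data, Σs^2·s^2 = 4530, Σs^2·s^3 = 33824, Σs^3·s^3 = 267762.
And Σs^2·g = 30548, Σs^3·g = 235784.
Δ = 4530·267762 − 33824² = 68898884.
a = (30548·267762 − 33824·235784)/68898884 = 51108890/17224721; b = (4530·235784 − 33824·30548)/68898884 = 57692/114071.
Residuals: 16376368/17224721, 1468040/17224721, -40650896/17224721, 2699952/17224721, 2646865/17224721; SSR = 112462289/17224721.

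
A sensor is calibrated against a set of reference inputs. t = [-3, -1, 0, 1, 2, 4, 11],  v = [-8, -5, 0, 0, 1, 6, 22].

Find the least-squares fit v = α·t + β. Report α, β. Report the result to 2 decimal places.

α = 2.14, β = -1.99

XᵀX·[α, β]ᵀ = Xᵀv reads: 152·α + 14·β = 297;  14·α + 7·β = 16.
det = 152·7 − 14² = 868.
α = (297·7 − 14·16)/868 = 265/124; β = (152·16 − 14·297)/868 = -863/434.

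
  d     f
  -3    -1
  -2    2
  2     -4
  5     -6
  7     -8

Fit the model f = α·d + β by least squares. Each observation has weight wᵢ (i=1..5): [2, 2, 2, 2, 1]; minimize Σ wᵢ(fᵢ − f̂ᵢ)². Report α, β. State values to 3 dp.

From the data, Σwᵢ·d·d = 133, Σwᵢ·d = 11, Σwᵢ·1 = 9.
Moment sums: Σwᵢ·d·f = -134, Σwᵢ·f = -26.
So AᵀWA·[α, β]ᵀ = AᵀWf: [[133, 11]; [11, 9]]·[α, β]ᵀ = [-134, -26]ᵀ.
Determinant 133·9 − 11² = 1076.
α = ((-134)·9 − 11·(-26))/1076 = -230/269; β = (133·(-26) − 11·(-134))/1076 = -496/269.

α = -0.855, β = -1.844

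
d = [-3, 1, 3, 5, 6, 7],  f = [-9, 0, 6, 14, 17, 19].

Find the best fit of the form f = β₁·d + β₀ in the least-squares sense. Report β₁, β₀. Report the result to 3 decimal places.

β₁ = 2.923, β₀ = -1.421

Forming AᵀA = [[129, 19]; [19, 6]] and Aᵀf = [350, 47]ᵀ gives AᵀA·[β₁, β₀]ᵀ = Aᵀf.
Determinant 129·6 − 19² = 413.
β₁ = (350·6 − 19·47)/413 = 1207/413; β₀ = (129·47 − 19·350)/413 = -587/413.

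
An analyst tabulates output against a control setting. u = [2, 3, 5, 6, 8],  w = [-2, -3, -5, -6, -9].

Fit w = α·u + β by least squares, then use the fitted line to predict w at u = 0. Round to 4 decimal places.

Normal-equation sums: Σu·u = 138, Σu = 24, Σ1 = 5.
And Σu·w = -146, Σw = -25.
Eliminating β: 5·(row 1) − 24·(row 2) gives 114·α = 5·(-146) − 24·(-25) = -130, so α = -65/57.
Then β = ((-25) − 24·(-65/57))/5 = 9/19.
At u = 0: ŵ = (-65/57)·(0) + (9/19)·(1) = 9/19.

ŵ = 0.4737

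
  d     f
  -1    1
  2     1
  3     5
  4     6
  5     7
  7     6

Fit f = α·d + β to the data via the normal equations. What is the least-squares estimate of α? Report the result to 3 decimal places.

α = 0.813

With design matrix X, XᵀX = [[104, 20]; [20, 6]] and Xᵀf = [117, 26]ᵀ.
det = 104·6 − 20² = 224.
α = (117·6 − 20·26)/224 = 13/16; β = (104·26 − 20·117)/224 = 13/8.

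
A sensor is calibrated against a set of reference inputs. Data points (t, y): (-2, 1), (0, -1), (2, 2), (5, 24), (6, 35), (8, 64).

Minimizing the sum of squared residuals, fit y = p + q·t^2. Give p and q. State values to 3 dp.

Sums needed: Σ1 = 6, Σt^2 = 133, Σt^2·t^2 = 6049.
Right-hand side: Σy = 125, Σt^2·y = 5968.
Determinant 6·6049 − 133² = 18605.
p = (125·6049 − 133·5968)/18605 = -37619/18605; q = (6·5968 − 133·125)/18605 = 19183/18605.

p = -2.022, q = 1.031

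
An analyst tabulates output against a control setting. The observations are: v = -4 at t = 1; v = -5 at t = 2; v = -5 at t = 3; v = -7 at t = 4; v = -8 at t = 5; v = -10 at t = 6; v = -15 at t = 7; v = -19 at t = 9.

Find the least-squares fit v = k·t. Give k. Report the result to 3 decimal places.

Forming AᵀA = [[221]] and Aᵀv = [-433]ᵀ gives AᵀA·[k]ᵀ = Aᵀv.
Hence k = -433 / 221 ≈ -1.95928.

k = -1.959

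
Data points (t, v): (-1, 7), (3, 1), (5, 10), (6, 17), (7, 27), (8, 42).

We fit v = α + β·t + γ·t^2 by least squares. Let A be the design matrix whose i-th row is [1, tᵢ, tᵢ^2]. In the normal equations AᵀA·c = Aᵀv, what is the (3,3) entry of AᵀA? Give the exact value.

Row 3 ↔ basis t^2, column 3 ↔ basis t^2, so (AᵀA)_{3,3} = Σᵢ (t^2)·(t^2) = (1)·(1) + (9)·(9) + (25)·(25) + (36)·(36) + (49)·(49) + (64)·(64) = 8500.

8500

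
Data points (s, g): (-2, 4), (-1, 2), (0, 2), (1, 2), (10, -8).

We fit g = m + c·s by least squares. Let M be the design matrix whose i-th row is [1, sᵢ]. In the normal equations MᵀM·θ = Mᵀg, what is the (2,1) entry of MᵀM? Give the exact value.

Row 2 ↔ basis s, column 1 ↔ basis 1, so (MᵀM)_{2,1} = Σᵢ s = (-2)·(1) + (-1)·(1) + (0)·(1) + (1)·(1) + (10)·(1) = 8.

8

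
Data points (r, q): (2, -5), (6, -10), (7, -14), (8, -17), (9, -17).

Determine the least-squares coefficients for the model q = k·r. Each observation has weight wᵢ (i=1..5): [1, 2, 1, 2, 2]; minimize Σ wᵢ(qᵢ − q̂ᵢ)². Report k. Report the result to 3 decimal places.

From the data, Σwᵢ·r·r = 415.
For XᵀWq: Σwᵢ·r·q = -806.
So XᵀWX·[k]ᵀ = XᵀWq: [[415]]·[k]ᵀ = [-806]ᵀ.
k = (-806)/415 = -1.94217.

k = -1.942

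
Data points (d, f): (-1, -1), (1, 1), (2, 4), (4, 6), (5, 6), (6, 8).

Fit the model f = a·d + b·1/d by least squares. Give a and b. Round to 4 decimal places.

Compute the Gram sums: Σd·d = 83, Σd·1/d = 6, Σ1/d·1/d = 8569/3600.
Moment sums: Σd·f = 112, Σ1/d·f = 241/30.
det = 83·(8569/3600) − 6² = 581627/3600.
a = (112·(8569/3600) − 6·(241/30))/(581627/3600) = 786208/581627; b = (83·(241/30) − 6·112)/(581627/3600) = -18840/581627.

a = 1.3517, b = -0.0324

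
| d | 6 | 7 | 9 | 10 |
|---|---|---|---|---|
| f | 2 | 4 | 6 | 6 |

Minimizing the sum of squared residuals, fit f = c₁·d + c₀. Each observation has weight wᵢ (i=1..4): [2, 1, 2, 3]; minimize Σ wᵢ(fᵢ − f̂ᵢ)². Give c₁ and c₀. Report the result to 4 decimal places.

c₁ = 0.9943, c₀ = -3.5771

Forming MᵀWM = [[583, 67]; [67, 8]] and MᵀWf = [340, 38]ᵀ gives MᵀWM·[c₁, c₀]ᵀ = MᵀWf.
Δ = 583·8 − 67² = 175.
c₁ = (340·8 − 67·38)/175 = 174/175; c₀ = (583·38 − 67·340)/175 = -626/175.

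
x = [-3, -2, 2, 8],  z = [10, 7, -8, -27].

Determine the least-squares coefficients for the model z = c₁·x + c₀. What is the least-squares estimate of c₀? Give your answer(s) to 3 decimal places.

Normal-equation sums: Σx·x = 81, Σx = 5, Σ1 = 4.
Moment sums: Σx·z = -276, Σz = -18.
Normal equations: [[81, 5]; [5, 4]]·[c₁, c₀]ᵀ = [-276, -18]ᵀ.
det = 81·4 − 5² = 299.
c₁ = ((-276)·4 − 5·(-18))/299 = -78/23; c₀ = (81·(-18) − 5·(-276))/299 = -6/23.

c₀ = -0.261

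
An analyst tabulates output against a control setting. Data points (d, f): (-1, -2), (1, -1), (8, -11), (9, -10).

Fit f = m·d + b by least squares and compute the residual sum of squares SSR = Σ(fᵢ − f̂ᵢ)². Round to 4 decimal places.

Forming XᵀX = [[147, 17]; [17, 4]] and Xᵀf = [-177, -24]ᵀ gives XᵀX·[m, b]ᵀ = Xᵀf.
Δ = 147·4 − 17² = 299.
m = ((-177)·4 − 17·(-24))/299 = -300/299; b = (147·(-24) − 17·(-177))/299 = -519/299.
Residuals: -379/299, 40/23, -370/299, 229/299; SSR = 2018/299.

SSR = 6.7492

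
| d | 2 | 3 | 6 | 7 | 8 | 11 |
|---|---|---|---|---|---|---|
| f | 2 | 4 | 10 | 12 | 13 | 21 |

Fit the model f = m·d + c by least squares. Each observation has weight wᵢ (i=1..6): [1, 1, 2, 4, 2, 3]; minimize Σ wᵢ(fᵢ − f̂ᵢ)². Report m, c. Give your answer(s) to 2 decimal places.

m = 2.11, c = -2.69

The normal system AᵀWA·[m, c]ᵀ = AᵀWf is [[772, 94]; [94, 13]]·[m, c]ᵀ = [1373, 163]ᵀ.
Eliminating c: 13·(row 1) − 94·(row 2) gives 1200·m = 13·1373 − 94·163 = 2527, so m = 2527/1200.
Then c = (163 − 94·(2527/1200))/13 = -1613/600.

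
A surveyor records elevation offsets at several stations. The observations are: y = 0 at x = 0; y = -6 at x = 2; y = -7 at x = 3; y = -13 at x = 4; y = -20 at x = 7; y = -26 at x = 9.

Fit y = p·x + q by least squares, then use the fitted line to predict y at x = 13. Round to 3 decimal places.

ŷ = -37.614

AᵀA·[p, q]ᵀ = Aᵀy reads: 159·p + 25·q = -459;  25·p + 6·q = -72.
Eliminating q: 6·(row 1) − 25·(row 2) gives 329·p = 6·(-459) − 25·(-72) = -954, so p = -954/329.
Then q = ((-72) − 25·(-954/329))/6 = 27/329.
At x = 13: ŷ = (-954/329)·(13) + (27/329)·(1) = -12375/329.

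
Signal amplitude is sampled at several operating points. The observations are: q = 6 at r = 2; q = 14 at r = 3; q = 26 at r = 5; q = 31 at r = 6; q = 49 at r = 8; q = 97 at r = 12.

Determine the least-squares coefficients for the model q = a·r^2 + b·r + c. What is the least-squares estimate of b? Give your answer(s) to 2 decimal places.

b = 2.40

The normal equations are: 26850·a + 2616·b + 282·c = 19020;  2616·a + 282·b + 36·c = 1926;  282·a + 36·b + 6·c = 223.
(Σr^2·r^2 = 26850, Σr^2·r = 2616, Σr^2 = 282, Σr·r = 282, Σr = 36, Σ1 = 6, Σr^2·q = 19020, Σr·q = 1926, Σq = 223.)
Solving the 3×3 system (Gaussian elimination) gives a = 307/660, b = 791/330, c = 203/220.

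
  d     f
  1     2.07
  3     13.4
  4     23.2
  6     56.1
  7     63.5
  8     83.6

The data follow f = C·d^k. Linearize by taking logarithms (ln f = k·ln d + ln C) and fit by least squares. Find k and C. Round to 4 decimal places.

Let Y = ln f. Fitting Y = k·ln d + ln C by least squares:
Over the data: Σln d = 8.3020, Σ(ln d)² = 14.4498, Σln f = 19.0712, Σln d·ln f = 31.7068.
Normal system: [[14.4498, 8.3020]; [8.3020, 6]]·[k, ln C]ᵀ = [31.7068, 19.0712]ᵀ.
Slope k = (n·Σln d·ln f − Σln d·Σln f)/(n·Σ(ln d)² − (Σln d)²) = (6·31.7068 − 8.3020·19.0712)/17.7753 = 1.79527; ln C = (Σln f − k·Σln d)/n = 0.69446, so C = exp(0.69446) = 2.00263.

k = 1.7953, C = 2.0026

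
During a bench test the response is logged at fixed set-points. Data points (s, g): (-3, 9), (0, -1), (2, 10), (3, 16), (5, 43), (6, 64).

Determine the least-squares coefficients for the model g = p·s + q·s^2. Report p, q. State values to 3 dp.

The normal equations are: 83·p + 349·q = 640;  349·p + 2099·q = 3644.
Eliminating q: 2099·(row 1) − 349·(row 2) gives 52416·p = 2099·640 − 349·3644 = 71604, so p = 153/112.
Then q = (3644 − 349·(153/112))/2099 = 169/112.

p = 1.366, q = 1.509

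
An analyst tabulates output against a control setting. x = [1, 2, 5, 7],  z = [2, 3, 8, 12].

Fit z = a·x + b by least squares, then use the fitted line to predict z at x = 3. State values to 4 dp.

ẑ = 4.9890

From the data, Σx·x = 79, Σx = 15, Σ1 = 4.
Right-hand side: Σx·z = 132, Σz = 25.
MᵀM·[a, b]ᵀ = Mᵀz becomes [[79, 15]; [15, 4]]·[a, b]ᵀ = [132, 25]ᵀ.
Eliminating b: 4·(row 1) − 15·(row 2) gives 91·a = 4·132 − 15·25 = 153, so a = 153/91.
Then b = (25 − 15·(153/91))/4 = -5/91.
At x = 3: ẑ = (153/91)·(3) + (-5/91)·(1) = 454/91.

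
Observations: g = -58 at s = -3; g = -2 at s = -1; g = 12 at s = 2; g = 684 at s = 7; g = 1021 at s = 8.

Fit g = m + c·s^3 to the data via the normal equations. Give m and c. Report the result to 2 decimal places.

Sums needed: Σ1 = 5, Σs^3 = 835, Σs^3·s^3 = 380587.
Right-hand side: Σg = 1657, Σs^3·g = 759028.
Determinant 5·380587 − 835² = 1205710.
m = (1657·380587 − 835·759028)/1205710 = -3155721/1205710; c = (5·759028 − 835·1657)/1205710 = 482309/241142.

m = -2.62, c = 2.00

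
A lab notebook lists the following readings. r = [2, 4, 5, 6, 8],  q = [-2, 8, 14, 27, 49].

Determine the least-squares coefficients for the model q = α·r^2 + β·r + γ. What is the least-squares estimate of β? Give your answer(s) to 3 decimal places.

Normal-equation sums: Σr^2·r^2 = 6289, Σr^2·r = 925, Σr^2 = 145, Σr·r = 145, Σr = 25, Σ1 = 5.
Right-hand side: Σr^2·q = 4578, Σr·q = 652, Σq = 96.
Inverting the 3×3 Gram matrix, [α, β, γ]ᵀ = [37/42, -22/105, -53/10]ᵀ.

β = -0.210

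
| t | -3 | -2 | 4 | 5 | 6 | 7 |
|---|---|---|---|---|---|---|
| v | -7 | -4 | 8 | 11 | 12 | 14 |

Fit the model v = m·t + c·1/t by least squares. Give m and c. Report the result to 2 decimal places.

m = 2.03, c = 0.74

From the data, Σt·t = 139, Σt·1/t = 6, Σ1/t·1/t = 90281/176400.
For Mᵀv: Σt·v = 286, Σ1/t·v = 188/15.
det = 139·(90281/176400) − 6² = 6198659/176400.
m = (286·(90281/176400) − 6·(188/15))/(6198659/176400) = 12555086/6198659; c = (139·(188/15) − 6·286)/(6198659/176400) = 4609920/6198659.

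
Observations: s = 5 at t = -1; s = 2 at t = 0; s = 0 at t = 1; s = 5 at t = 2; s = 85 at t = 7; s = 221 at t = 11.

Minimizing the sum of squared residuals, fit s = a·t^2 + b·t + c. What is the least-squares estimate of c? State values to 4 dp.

MᵀM·[a, b, c]ᵀ = Mᵀs reads: 17060·a + 1682·b + 176·c = 30931;  1682·a + 176·b + 20·c = 3031;  176·a + 20·b + 6·c = 318.
Inverting the 3×3 Gram matrix, [a, b, c]ᵀ = [101513/50510, -106421/50510, 27026/25255]ᵀ.

c = 1.0701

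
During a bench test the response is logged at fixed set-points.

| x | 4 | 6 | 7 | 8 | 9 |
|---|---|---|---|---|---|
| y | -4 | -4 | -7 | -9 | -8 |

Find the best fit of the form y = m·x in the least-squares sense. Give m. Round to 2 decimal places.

Setting ∂/∂m … = 0 gives: 246·m = -233.
(Σx·x = 246, Σx·y = -233.)
m = (-233)/246 = -0.947154.

m = -0.95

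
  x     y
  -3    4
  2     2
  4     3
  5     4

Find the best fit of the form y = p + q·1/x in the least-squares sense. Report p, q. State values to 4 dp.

p = 3.5794, q = -2.1368

With design matrix M, MᵀM = [[4, 37/60]; [37/60, 1669/3600]] and Mᵀy = [13, 73/60]ᵀ.
det = 4·(1669/3600) − (37/60)² = 1769/1200.
p = (13·(1669/3600) − (37/60)·(73/60))/(1769/1200) = 6332/1769; q = (4·(73/60) − (37/60)·13)/(1769/1200) = -3780/1769.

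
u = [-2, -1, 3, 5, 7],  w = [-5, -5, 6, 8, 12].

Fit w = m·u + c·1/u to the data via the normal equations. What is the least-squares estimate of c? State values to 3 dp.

c = 3.423

The normal equations are: 88·m + 5·c = 157;  5·m + (62689/44100)·c = 897/70.
(Σu·u = 88, Σu·1/u = 5, Σ1/u·1/u = 62689/44100, Σu·w = 157, Σ1/u·w = 897/70.)
Δ = 88·(62689/44100) − 5² = 1103533/11025.
m = (157·(62689/44100) − 5·(897/70))/(1103533/11025) = 7016623/4414132; c = (88·(897/70) − 5·157)/(1103533/11025) = 3777795/1103533.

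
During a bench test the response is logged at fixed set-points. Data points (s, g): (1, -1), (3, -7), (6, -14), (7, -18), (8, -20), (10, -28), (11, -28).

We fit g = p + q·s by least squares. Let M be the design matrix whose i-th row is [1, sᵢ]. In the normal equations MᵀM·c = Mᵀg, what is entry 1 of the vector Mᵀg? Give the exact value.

Entry 1 ↔ basis 1, so (Mᵀg)_{1} = Σᵢ gᵢ = (1)·(-1) + (1)·(-7) + (1)·(-14) + (1)·(-18) + (1)·(-20) + (1)·(-28) + (1)·(-28) = -116.

-116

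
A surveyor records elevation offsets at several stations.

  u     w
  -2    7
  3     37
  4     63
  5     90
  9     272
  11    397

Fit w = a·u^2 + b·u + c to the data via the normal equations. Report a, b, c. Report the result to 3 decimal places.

Compute the Gram sums: Σu^2·u^2 = 22180, Σu^2·u = 2268, Σu^2 = 256, Σu·u = 256, Σu = 30, Σ1 = 6.
Right-hand side: Σu^2·w = 73688, Σu·w = 7614, Σw = 866.
XᵀX·[a, b, c]ᵀ = Xᵀw becomes [[22180, 2268, 256]; [2268, 256, 30]; [256, 30, 6]]·[a, b, c]ᵀ = [73688, 7614, 866]ᵀ.
Inverting the 3×3 Gram matrix, [a, b, c]ᵀ = [48728/16285, 50346/16285, 19677/16285]ᵀ.

a = 2.992, b = 3.092, c = 1.208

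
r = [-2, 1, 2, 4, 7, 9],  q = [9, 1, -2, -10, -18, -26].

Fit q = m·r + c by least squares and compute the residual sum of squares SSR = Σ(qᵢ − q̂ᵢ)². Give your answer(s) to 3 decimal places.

With design matrix X, XᵀX = [[155, 21]; [21, 6]] and Xᵀq = [-421, -46]ᵀ.
Eliminating c: 6·(row 1) − 21·(row 2) gives 489·m = 6·(-421) − 21·(-46) = -1560, so m = -520/163.
Then c = ((-46) − 21·(-520/163))/6 = 1711/489.
Residuals: -430/489, 338/489, 431/489, -361/489, 407/489, -385/489; SSR = 1900/489.

SSR = 3.885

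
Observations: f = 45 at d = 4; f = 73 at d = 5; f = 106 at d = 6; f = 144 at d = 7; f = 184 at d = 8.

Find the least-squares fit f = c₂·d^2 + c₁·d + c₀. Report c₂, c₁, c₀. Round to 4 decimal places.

c₂ = 2.0714, c₁ = 10.0429, c₀ = -28.5714

Setting ∂/∂c₂ … = 0 gives: 8674·c₂ + 1260·c₁ + 190·c₀ = 25193;  1260·c₂ + 190·c₁ + 30·c₀ = 3661;  190·c₂ + 30·c₁ + 5·c₀ = 552.
(Σd^2·d^2 = 8674, Σd^2·d = 1260, Σd^2 = 190, Σd·d = 190, Σd = 30, Σ1 = 5, Σd^2·f = 25193, Σd·f = 3661, Σf = 552.)
Solving the 3×3 system (Gaussian elimination) gives c₂ = 29/14, c₁ = 703/70, c₀ = -200/7.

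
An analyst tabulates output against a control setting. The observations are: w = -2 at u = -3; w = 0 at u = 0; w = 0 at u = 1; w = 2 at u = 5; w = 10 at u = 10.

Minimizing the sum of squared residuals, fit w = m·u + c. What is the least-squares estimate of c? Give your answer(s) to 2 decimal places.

c = -0.31

With design matrix A, AᵀA = [[135, 13]; [13, 5]] and Aᵀw = [116, 10]ᵀ.
Δ = 135·5 − 13² = 506.
m = (116·5 − 13·10)/506 = 225/253; c = (135·10 − 13·116)/506 = -79/253.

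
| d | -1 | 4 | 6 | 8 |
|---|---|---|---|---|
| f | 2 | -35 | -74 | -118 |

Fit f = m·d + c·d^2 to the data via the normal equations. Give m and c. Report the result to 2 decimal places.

m = -3.42, c = -1.43

From the data, Σd·d = 117, Σd·d^2 = 791, Σd^2·d^2 = 5649.
For Mᵀf: Σd·f = -1530, Σd^2·f = -10774.
Eliminating c: 5649·(row 1) − 791·(row 2) gives 35252·m = 5649·(-1530) − 791·(-10774) = -120736, so m = -4312/1259.
Then c = ((-10774) − 791·(-4312/1259))/5649 = -12582/8813.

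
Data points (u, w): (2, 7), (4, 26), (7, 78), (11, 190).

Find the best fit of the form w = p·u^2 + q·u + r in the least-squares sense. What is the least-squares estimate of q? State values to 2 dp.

Entries of MᵀM: Σu^2·u^2 = 17314, Σu^2·u = 1746, Σu^2 = 190, Σu·u = 190, Σu = 24, Σ1 = 4.
Moment sums: Σu^2·w = 27256, Σu·w = 2754, Σw = 301.
Row-reducing yields p = 7201/4686, q = 569/1562, r = 166/2343.

q = 0.36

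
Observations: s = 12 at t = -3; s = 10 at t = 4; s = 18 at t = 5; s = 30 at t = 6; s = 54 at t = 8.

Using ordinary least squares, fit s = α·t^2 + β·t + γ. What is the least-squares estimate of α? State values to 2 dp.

Entries of AᵀA: Σt^2·t^2 = 6354, Σt^2·t = 890, Σt^2 = 150, Σt·t = 150, Σt = 20, Σ1 = 5.
Right-hand side: Σt^2·s = 5254, Σt·s = 706, Σs = 124.
AᵀA·[α, β, γ]ᵀ = Aᵀs becomes [[6354, 890, 150]; [890, 150, 20]; [150, 20, 5]]·[α, β, γ]ᵀ = [5254, 706, 124]ᵀ.
Row-reducing yields α = 581/571, β = -694/571, γ = -2466/2855.

α = 1.02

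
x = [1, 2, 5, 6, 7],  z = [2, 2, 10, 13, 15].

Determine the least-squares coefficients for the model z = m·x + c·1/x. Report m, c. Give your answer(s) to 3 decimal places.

m = 2.120, c = -0.965

From the data, Σx·x = 115, Σx·1/x = 5, Σ1/x·1/x = 29507/22050.
For Aᵀz: Σx·z = 239, Σ1/x·z = 391/42.
So AᵀA·[m, c]ᵀ = Aᵀz: [[115, 5]; [5, 29507/22050]]·[m, c]ᵀ = [239, 391/42]ᵀ.
Eliminating c: (29507/22050)·(row 1) − 5·(row 2) gives (568411/4410)·m = (29507/22050)·239 − 5·(391/42) = 3012899/11025, so m = 6025798/2842055.
Then c = ((391/42) − 5·(6025798/2842055))/(29507/22050) = -548625/568411.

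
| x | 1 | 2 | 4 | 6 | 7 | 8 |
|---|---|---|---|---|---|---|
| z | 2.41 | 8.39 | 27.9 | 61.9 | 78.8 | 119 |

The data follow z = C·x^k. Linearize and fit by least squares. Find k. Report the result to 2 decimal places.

k = 1.83

With ln zᵢ as the transformed response and ln xᵢ as the regressor:
Sums: Σln x = 7.8966, Σ(ln x)² = 13.7233, Σln z = 19.6069, Σln x·ln z = 31.9163.
Normal system: [[13.7233, 7.8966]; [7.8966, 6]]·[k, ln C]ᵀ = [31.9163, 19.6069]ᵀ.
Solving (det = 19.9843): k = 1.83500, ln C = 0.85279.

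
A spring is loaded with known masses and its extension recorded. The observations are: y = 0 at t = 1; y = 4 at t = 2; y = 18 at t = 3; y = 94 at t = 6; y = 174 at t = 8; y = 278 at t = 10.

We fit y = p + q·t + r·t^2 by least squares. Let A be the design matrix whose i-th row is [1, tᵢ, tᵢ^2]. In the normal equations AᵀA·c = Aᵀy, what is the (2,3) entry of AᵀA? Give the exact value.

1764

Row 2 ↔ basis t, column 3 ↔ basis t^2, so (AᵀA)_{2,3} = Σᵢ (t)·(t^2) = (1)·(1) + (2)·(4) + (3)·(9) + (6)·(36) + (8)·(64) + (10)·(100) = 1764.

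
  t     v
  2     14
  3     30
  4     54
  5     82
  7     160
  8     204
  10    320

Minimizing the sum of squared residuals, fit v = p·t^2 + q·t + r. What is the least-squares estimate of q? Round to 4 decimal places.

q = 1.0909

Compute the Gram sums: Σt^2·t^2 = 17475, Σt^2·t = 2079, Σt^2 = 267, Σt·t = 267, Σt = 39, Σ1 = 7.
Moment sums: Σt^2·v = 56136, Σt·v = 6696, Σv = 864.
Normal equations: [[17475, 2079, 267]; [2079, 267, 39]; [267, 39, 7]]·[p, q, r]ᵀ = [56136, 6696, 864]ᵀ.
Inverting the 3×3 Gram matrix, [p, q, r]ᵀ = [34/11, 12/11, -6/11]ᵀ.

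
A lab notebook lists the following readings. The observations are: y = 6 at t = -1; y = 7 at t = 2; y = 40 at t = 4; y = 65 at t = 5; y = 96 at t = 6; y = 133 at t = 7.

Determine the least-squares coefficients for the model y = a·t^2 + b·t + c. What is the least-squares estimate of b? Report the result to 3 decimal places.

b = -2.428

Normal-equation sums: Σt^2·t^2 = 4595, Σt^2·t = 755, Σt^2 = 131, Σt·t = 131, Σt = 23, Σ1 = 6.
And Σt^2·y = 12272, Σt·y = 2000, Σy = 347.
So XᵀX·[a, b, c]ᵀ = Xᵀy: [[4595, 755, 131]; [755, 131, 23]; [131, 23, 6]]·[a, b, c]ᵀ = [12272, 2000, 347]ᵀ.
Row-reducing yields a = 15891/5192, b = -12607/5192, c = 411/1298.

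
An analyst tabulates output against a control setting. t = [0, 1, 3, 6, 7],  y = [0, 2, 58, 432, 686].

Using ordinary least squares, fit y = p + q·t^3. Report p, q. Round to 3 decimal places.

Compute the Gram sums: Σ1 = 5, Σt^3 = 587, Σt^3·t^3 = 165035.
And Σy = 1178, Σt^3·y = 330178.
det = 5·165035 − 587² = 480606.
p = (1178·165035 − 587·330178)/480606 = 298372/240303; q = (5·330178 − 587·1178)/480606 = 479702/240303.

p = 1.242, q = 1.996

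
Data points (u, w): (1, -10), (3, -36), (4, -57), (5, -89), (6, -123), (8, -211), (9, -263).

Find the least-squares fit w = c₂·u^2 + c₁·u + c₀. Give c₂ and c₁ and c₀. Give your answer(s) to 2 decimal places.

c₂ = -3.06, c₁ = -1.20, c₀ = -5.21

Forming AᵀA = [[12916, 1674, 232]; [1674, 232, 36]; [232, 36, 7]] and Aᵀw = [-42706, -5584, -789]ᵀ gives AᵀA·[c₂, c₁, c₀]ᵀ = Aᵀw.
Solving the 3×3 system (Gaussian elimination) gives c₂ = -73246/23961, c₁ = -9607/7987, c₀ = -17849/3423.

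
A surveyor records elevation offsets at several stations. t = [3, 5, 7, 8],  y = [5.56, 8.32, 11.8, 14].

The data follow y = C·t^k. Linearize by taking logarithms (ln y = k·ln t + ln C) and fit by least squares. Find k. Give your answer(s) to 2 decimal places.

k = 0.93

Let Y = ln y. Fitting Y = k·ln t + ln C by least squares:
Over the data: Σln t = 6.7334, Σ(ln t)² = 11.9079, Σln y = 8.9414, Σln t·ln y = 15.5851.
Normal system: [[11.9079, 6.7334]; [6.7334, 4]]·[k, ln C]ᵀ = [15.5851, 8.9414]ᵀ.
Solving (det = 2.2928): k = 0.93083, ln C = 0.66844.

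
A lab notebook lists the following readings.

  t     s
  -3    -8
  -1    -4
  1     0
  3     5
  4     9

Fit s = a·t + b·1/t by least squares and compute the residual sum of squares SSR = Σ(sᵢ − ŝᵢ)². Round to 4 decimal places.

SSR = 12.5438

Setting ∂/∂a … = 0 gives: 36·a + 5·b = 79;  5·a + (329/144)·b = 127/12.
(Σt·t = 36, Σt·1/t = 5, Σ1/t·1/t = 329/144, Σt·s = 79, Σ1/t·s = 127/12.)
Determinant 36·(329/144) − 5² = 229/4.
a = (79·(329/144) − 5·(127/12))/(229/4) = 18371/8244; b = (36·(127/12) − 5·79)/(229/4) = -56/229.
Residuals: -1279/916, -16621/8244, -16355/8244, -1469/916, 304/2061; SSR = 103411/8244.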